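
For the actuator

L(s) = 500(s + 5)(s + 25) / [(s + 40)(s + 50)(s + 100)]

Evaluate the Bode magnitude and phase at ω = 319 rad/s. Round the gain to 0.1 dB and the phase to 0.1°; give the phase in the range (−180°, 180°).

3.4 dB, -61.9°

At s = jω = j319:
zero (s+5): 5 + j319 → |·| = √(5²+319²) = √101786 ≈ 319.04, ∠ = arctan(319/5) ≈ 89.10°
zero (s+25): 25 + j319 → |·| = √(25²+319²) = √102386 ≈ 319.98, ∠ = arctan(319/25) ≈ 85.52°
pole (s+40): 40 + j319 → |·| = √(40²+319²) = √103361 ≈ 321.5, ∠ = arctan(319/40) ≈ 82.85°
pole (s+50): 50 + j319 → |·| = √(50²+319²) = √104261 ≈ 322.89, ∠ = arctan(319/50) ≈ 81.09°
pole (s+100): 100 + j319 → |·| = √(100²+319²) = √111761 ≈ 334.31, ∠ = arctan(319/100) ≈ 72.59°
|L| = 500 · 1.0209e+05 / 3.4704e+07 ≈ 1.4709
Gain = 20 log₁₀(1.4709) ≈ 3.35 dB
∠L = 174.62° − 236.53° = -61.91°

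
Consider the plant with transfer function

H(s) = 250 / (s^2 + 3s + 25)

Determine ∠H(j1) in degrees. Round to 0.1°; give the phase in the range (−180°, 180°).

At s = jω = j1:
quadratic: (j1)² + 3·j1 + 25 = 24 + j3 → |·| ≈ 24.187, ∠ ≈ 7.13°
∠H = 0.00° − 7.13° = -7.13°

-7.1°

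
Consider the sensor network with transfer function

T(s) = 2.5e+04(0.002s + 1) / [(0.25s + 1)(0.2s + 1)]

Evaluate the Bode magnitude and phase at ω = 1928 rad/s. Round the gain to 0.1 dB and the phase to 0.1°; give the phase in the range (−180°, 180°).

At ω = 1928 rad/s:
zero (1 + j1928·0.002) = 1 + j3.856 → |·| ≈ 3.9836, ∠ ≈ 75.46°
pole (1 + j1928·0.25) = 1 + j482 → |·| ≈ 482, ∠ ≈ 89.88°
pole (1 + j1928·0.2) = 1 + j385.6 → |·| ≈ 385.6, ∠ ≈ 89.85°
|T| = 2.5e+04 · 3.9836 / (482 · 385.6) ≈ 0.53584
Gain = 20 log₁₀(0.53584) ≈ -5.42 dB
∠T = (75.46°) − (89.88° + 89.85°) = -104.27°

-5.4 dB, -104.3°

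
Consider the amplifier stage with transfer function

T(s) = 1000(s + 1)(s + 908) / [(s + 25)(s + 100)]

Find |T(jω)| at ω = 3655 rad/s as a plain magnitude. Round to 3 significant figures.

At s = jω = j3655:
zero (s+1): 1 + j3655 → |·| = √(1²+3655²) = √13359026 ≈ 3655, ∠ = arctan(3655/1) ≈ 89.98°
zero (s+908): 908 + j3655 → |·| = √(908²+3655²) = √14183489 ≈ 3766.1, ∠ = arctan(3655/908) ≈ 76.05°
pole (s+25): 25 + j3655 → |·| = √(25²+3655²) = √13359650 ≈ 3655.1, ∠ = arctan(3655/25) ≈ 89.61°
pole (s+100): 100 + j3655 → |·| = √(100²+3655²) = √13369025 ≈ 3656.4, ∠ = arctan(3655/100) ≈ 88.43°
|T| = 1000 · 1.3765e+07 / 1.3365e+07 ≈ 1029.9

1.03e+03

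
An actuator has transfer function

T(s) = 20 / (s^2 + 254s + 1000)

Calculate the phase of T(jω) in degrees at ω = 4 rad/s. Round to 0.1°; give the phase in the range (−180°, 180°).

Substitute s = j4:
Numerator: 20 = 20 + j0
Denominator: (j4)^2 + 254(j4) + 1000 = 984 + j1016
|N| = √(20² + 0²) ≈ 20, ∠N ≈ 0.00°
|D| = √(984² + 1016²) ≈ 1414.4, ∠D ≈ 45.92°
∠T = 0.00° − 45.92° = -45.92°

-45.9°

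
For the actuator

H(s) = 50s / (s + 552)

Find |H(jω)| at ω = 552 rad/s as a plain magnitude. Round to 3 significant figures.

35.4

At s = jω = j552:
zero at origin: s = j552 → |·| = 552, ∠ = 90.00°
pole (s+552): 552 + j552 → |·| = √(552²+552²) = √609408 ≈ 780.65, ∠ = arctan(552/552) ≈ 45.00°
|H| = 50 · 552 / 780.65 ≈ 35.355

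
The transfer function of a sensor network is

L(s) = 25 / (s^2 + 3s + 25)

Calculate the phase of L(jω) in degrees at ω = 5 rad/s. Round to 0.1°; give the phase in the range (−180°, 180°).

At s = jω = j5:
quadratic: (j5)² + 3·j5 + 25 = 0 + j15 → |·| ≈ 15, ∠ ≈ 90.00°
∠L = 0.00° − 90.00° = -90.00°

-90.0°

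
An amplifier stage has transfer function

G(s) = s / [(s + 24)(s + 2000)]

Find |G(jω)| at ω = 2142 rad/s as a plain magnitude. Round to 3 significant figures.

0.000341

At s = jω = j2142:
zero at origin: s = j2142 → |·| = 2142, ∠ = 90.00°
pole (s+24): 24 + j2142 → |·| = √(24²+2142²) = √4588740 ≈ 2142.1, ∠ = arctan(2142/24) ≈ 89.36°
pole (s+2000): 2000 + j2142 → |·| = √(2000²+2142²) = √8588164 ≈ 2930.6, ∠ = arctan(2142/2000) ≈ 46.96°
|G| = 1 · 2142 / 6.2776e+06 ≈ 0.00034121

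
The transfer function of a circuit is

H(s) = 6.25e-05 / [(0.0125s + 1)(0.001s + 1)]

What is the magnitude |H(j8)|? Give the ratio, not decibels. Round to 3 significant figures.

At ω = 8 rad/s:
pole (1 + j8·0.0125) = 1 + j0.1 → |·| ≈ 1.005, ∠ ≈ 5.71°
pole (1 + j8·0.001) = 1 + j0.008 → |·| ≈ 1, ∠ ≈ 0.46°
|H| = 6.25e-05 · 1 / (1.005 · 1) ≈ 6.2189e-05

6.22e-05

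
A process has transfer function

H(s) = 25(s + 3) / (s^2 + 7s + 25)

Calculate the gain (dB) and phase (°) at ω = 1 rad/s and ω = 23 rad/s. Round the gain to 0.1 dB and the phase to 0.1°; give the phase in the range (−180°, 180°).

At s = jω = j1:
zero (s+3): 3 + j1 → |·| = √(3²+1²) = √10 ≈ 3.1623, ∠ = arctan(1/3) ≈ 18.43°
quadratic: (j1)² + 7·j1 + 25 = 24 + j7 → |·| ≈ 25, ∠ ≈ 16.26°
|H| = 25 · 3.1623 / 25 ≈ 3.1623
Gain = 20 log₁₀(3.1623) ≈ 10.00 dB
∠H = 18.43° − 16.26° = 2.17°

At s = jω = j23:
zero (s+3): 3 + j23 → |·| = √(3²+23²) = √538 ≈ 23.195, ∠ = arctan(23/3) ≈ 82.57°
quadratic: (j23)² + 7·j23 + 25 = -504 + j161 → |·| ≈ 529.09, ∠ ≈ 162.28°
|H| = 25 · 23.195 / 529.09 ≈ 1.096
Gain = 20 log₁₀(1.096) ≈ 0.80 dB
∠H = 82.57° − 162.28° = -79.71°

ω = 1: 10.0 dB, 2.2°; ω = 23: 0.8 dB, -79.7°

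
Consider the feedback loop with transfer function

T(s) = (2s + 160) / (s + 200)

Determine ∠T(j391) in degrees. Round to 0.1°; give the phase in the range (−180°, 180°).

15.5°

Substitute s = j391:
Numerator: 2(j391) + 160 = 160 + j782
Denominator: (j391) + 200 = 200 + j391
|N| = √(160² + 782²) ≈ 798.2, ∠N ≈ 78.44°
|D| = √(200² + 391²) ≈ 439.18, ∠D ≈ 62.91°
∠T = 78.44° − 62.91° = 15.53°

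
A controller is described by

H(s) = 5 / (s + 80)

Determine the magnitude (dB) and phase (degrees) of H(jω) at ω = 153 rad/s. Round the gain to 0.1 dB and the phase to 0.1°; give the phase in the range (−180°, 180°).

-30.8 dB, -62.4°

At s = jω = j153:
pole (s+80): 80 + j153 → |·| = √(80²+153²) = √29809 ≈ 172.65, ∠ = arctan(153/80) ≈ 62.40°
|H| = 5 / 172.65 ≈ 0.02896
Gain = 20 log₁₀(0.02896) ≈ -30.76 dB
∠H = 0.00° − 62.40° = -62.40°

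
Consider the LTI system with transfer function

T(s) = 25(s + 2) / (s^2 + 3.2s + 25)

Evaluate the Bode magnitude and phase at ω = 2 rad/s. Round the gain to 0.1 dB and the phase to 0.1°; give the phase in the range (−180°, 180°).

10.2 dB, 28.1°

At s = jω = j2:
zero (s+2): 2 + j2 → |·| = √(2²+2²) = √8 ≈ 2.8284, ∠ = arctan(2/2) ≈ 45.00°
quadratic: (j2)² + 3.2·j2 + 25 = 21 + j6.4 → |·| ≈ 21.954, ∠ ≈ 16.95°
|T| = 25 · 2.8284 / 21.954 ≈ 3.2208
Gain = 20 log₁₀(3.2208) ≈ 10.16 dB
∠T = 45.00° − 16.95° = 28.05°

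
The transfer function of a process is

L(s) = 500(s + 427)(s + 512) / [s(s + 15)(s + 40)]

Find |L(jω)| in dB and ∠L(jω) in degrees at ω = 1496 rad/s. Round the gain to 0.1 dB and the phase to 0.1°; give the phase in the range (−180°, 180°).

-8.7 dB, -122.7°

At s = jω = j1496:
zero (s+427): 427 + j1496 → |·| = √(427²+1496²) = √2420345 ≈ 1555.7, ∠ = arctan(1496/427) ≈ 74.07°
zero (s+512): 512 + j1496 → |·| = √(512²+1496²) = √2500160 ≈ 1581.2, ∠ = arctan(1496/512) ≈ 71.11°
pole (s+15): 15 + j1496 → |·| = √(15²+1496²) = √2238241 ≈ 1496.1, ∠ = arctan(1496/15) ≈ 89.43°
pole (s+40): 40 + j1496 → |·| = √(40²+1496²) = √2239616 ≈ 1496.5, ∠ = arctan(1496/40) ≈ 88.47°
pole at origin: |s| = 1496, ∠ = 90.00° (in denominator)
|L| = 500 · 2.4599e+06 / 3.3494e+09 ≈ 0.36722
Gain = 20 log₁₀(0.36722) ≈ -8.70 dB
∠L = 145.18° − 267.90° = -122.72°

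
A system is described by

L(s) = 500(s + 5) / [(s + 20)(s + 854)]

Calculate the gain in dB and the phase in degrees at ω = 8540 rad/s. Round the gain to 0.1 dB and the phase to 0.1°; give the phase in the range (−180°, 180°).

At s = jω = j8540:
zero (s+5): 5 + j8540 → |·| = √(5²+8540²) = √72931625 ≈ 8540, ∠ = arctan(8540/5) ≈ 89.97°
pole (s+20): 20 + j8540 → |·| = √(20²+8540²) = √72932000 ≈ 8540, ∠ = arctan(8540/20) ≈ 89.87°
pole (s+854): 854 + j8540 → |·| = √(854²+8540²) = √73660916 ≈ 8582.6, ∠ = arctan(8540/854) ≈ 84.29°
|L| = 500 · 8540 / 7.3295e+07 ≈ 0.058258
Gain = 20 log₁₀(0.058258) ≈ -24.69 dB
∠L = 89.97° − 174.16° = -84.19°

-24.7 dB, -84.2°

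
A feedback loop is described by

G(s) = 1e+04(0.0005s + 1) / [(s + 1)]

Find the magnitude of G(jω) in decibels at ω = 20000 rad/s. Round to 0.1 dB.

14.0 dB

At ω = 20000 rad/s:
zero (1 + j20000·0.0005) = 1 + j10 → |·| ≈ 10.05, ∠ ≈ 84.29°
pole (1 + j20000·1) = 1 + j20000 → |·| ≈ 20000, ∠ ≈ 90.00°
|G| = 1e+04 · 10.05 / (20000) ≈ 5.025
Gain = 20 log₁₀(5.025) ≈ 14.02 dB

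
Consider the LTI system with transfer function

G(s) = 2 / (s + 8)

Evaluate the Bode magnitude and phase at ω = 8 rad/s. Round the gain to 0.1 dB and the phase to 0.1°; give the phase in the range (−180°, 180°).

-15.1 dB, -45.0°

At s = jω = j8:
pole (s+8): 8 + j8 → |·| = √(8²+8²) = √128 ≈ 11.314, ∠ = arctan(8/8) ≈ 45.00°
|G| = 2 / 11.314 ≈ 0.17677
Gain = 20 log₁₀(0.17677) ≈ -15.05 dB
∠G = 0.00° − 45.00° = -45.00°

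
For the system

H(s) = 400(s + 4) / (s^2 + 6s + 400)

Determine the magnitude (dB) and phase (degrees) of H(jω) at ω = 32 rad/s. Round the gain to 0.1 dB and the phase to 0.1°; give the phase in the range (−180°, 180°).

At s = jω = j32:
zero (s+4): 4 + j32 → |·| = √(4²+32²) = √1040 ≈ 32.249, ∠ = arctan(32/4) ≈ 82.87°
quadratic: (j32)² + 6·j32 + 400 = -624 + j192 → |·| ≈ 652.87, ∠ ≈ 162.90°
|H| = 400 · 32.249 / 652.87 ≈ 19.758
Gain = 20 log₁₀(19.758) ≈ 25.91 dB
∠H = 82.87° − 162.90° = -80.03°

25.9 dB, -80.0°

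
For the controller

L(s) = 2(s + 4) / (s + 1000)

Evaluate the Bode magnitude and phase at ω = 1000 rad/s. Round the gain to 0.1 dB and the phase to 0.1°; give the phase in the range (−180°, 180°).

3.0 dB, 44.8°

At s = jω = j1000:
zero (s+4): 4 + j1000 → |·| = √(4²+1000²) = √1000016 ≈ 1000, ∠ = arctan(1000/4) ≈ 89.77°
pole (s+1000): 1000 + j1000 → |·| = √(1000²+1000²) = √2000000 ≈ 1414.2, ∠ = arctan(1000/1000) ≈ 45.00°
|L| = 2 · 1000 / 1414.2 ≈ 1.4142
Gain = 20 log₁₀(1.4142) ≈ 3.01 dB
∠L = 89.77° − 45.00° = 44.77°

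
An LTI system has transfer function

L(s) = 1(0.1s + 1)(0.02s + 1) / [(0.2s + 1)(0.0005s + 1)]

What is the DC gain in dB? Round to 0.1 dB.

0.0 dB

L(0) = 1 · 1 / 1 = 1
20 log₁₀(1) ≈ 0.00 dB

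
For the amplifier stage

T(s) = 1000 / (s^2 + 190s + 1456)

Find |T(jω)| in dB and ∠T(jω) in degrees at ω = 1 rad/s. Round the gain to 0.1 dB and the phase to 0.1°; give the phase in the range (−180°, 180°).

-3.3 dB, -7.4°

Substitute s = j1:
Numerator: 1000 = 1000 + j0
Denominator: (j1)^2 + 190(j1) + 1456 = 1455 + j190
|N| = √(1000² + 0²) ≈ 1000, ∠N ≈ 0.00°
|D| = √(1455² + 190²) ≈ 1467.4, ∠D ≈ 7.44°
|T| = 1000 / 1467.4 ≈ 0.68148
Gain = 20 log₁₀(0.68148) ≈ -3.33 dB
∠T = 0.00° − 7.44° = -7.44°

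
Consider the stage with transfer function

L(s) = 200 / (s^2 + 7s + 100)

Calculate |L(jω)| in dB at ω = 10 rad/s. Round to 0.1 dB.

At s = jω = j10:
quadratic: (j10)² + 7·j10 + 100 = 0 + j70 → |·| ≈ 70, ∠ ≈ 90.00°
|L| = 200 / 70 ≈ 2.8571
Gain = 20 log₁₀(2.8571) ≈ 9.12 dB

9.1 dB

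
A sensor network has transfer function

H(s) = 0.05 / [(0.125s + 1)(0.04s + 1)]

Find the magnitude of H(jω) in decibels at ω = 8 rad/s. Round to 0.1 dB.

-29.5 dB

At ω = 8 rad/s:
pole (1 + j8·0.125) = 1 + j1 → |·| ≈ 1.4142, ∠ ≈ 45.00°
pole (1 + j8·0.04) = 1 + j0.32 → |·| ≈ 1.05, ∠ ≈ 17.74°
|H| = 0.05 · 1 / (1.4142 · 1.05) ≈ 0.033672
Gain = 20 log₁₀(0.033672) ≈ -29.45 dB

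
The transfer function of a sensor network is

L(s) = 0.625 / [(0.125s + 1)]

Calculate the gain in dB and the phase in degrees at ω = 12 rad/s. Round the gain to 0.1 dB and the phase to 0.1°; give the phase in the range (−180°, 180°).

-9.2 dB, -56.3°

At ω = 12 rad/s:
pole (1 + j12·0.125) = 1 + j1.5 → |·| ≈ 1.8028, ∠ ≈ 56.31°
|L| = 0.625 · 1 / (1.8028) ≈ 0.34668
Gain = 20 log₁₀(0.34668) ≈ -9.20 dB
∠L = (0°) − (56.31°) = -56.31°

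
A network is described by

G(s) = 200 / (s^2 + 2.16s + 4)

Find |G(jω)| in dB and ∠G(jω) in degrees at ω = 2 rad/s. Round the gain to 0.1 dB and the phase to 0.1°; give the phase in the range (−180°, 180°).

33.3 dB, -90.0°

At s = jω = j2:
quadratic: (j2)² + 2.16·j2 + 4 = 0 + j4.32 → |·| ≈ 4.32, ∠ ≈ 90.00°
|G| = 200 / 4.32 ≈ 46.296
Gain = 20 log₁₀(46.296) ≈ 33.31 dB
∠G = 0.00° − 90.00° = -90.00°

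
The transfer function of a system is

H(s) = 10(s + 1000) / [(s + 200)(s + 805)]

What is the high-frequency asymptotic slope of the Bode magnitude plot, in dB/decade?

Each pole contributes −20 dB/decade at high frequency; each zero contributes +20 dB/decade.
Net: 1 zero(s) − 2 pole(s) → -20 dB/decade.

-20 dB/decade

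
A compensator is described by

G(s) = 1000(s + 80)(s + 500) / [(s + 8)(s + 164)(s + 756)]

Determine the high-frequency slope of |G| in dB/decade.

-20 dB/decade

Each pole contributes −20 dB/decade at high frequency; each zero contributes +20 dB/decade.
Net: 2 zero(s) − 3 pole(s) → -20 dB/decade.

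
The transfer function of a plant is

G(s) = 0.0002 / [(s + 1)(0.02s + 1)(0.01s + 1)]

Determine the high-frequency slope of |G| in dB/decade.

-60 dB/decade

Each pole contributes −20 dB/decade at high frequency; each zero contributes +20 dB/decade.
Net: 0 zero(s) − 3 pole(s) → -60 dB/decade.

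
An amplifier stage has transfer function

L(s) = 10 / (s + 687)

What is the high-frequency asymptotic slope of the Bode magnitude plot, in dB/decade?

Each pole contributes −20 dB/decade at high frequency; each zero contributes +20 dB/decade.
Net: 0 zero(s) − 1 pole(s) → -20 dB/decade.

-20 dB/decade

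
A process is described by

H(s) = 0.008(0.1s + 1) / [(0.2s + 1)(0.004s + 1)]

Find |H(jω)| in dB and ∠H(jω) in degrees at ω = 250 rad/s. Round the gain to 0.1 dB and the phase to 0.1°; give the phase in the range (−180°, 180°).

-51.0 dB, -46.1°

At ω = 250 rad/s:
zero (1 + j250·0.1) = 1 + j25 → |·| ≈ 25.02, ∠ ≈ 87.71°
pole (1 + j250·0.2) = 1 + j50 → |·| ≈ 50.01, ∠ ≈ 88.85°
pole (1 + j250·0.004) = 1 + j1 → |·| ≈ 1.4142, ∠ ≈ 45.00°
|H| = 0.008 · 25.02 / (50.01 · 1.4142) ≈ 0.0028302
Gain = 20 log₁₀(0.0028302) ≈ -50.96 dB
∠H = (87.71°) − (88.85° + 45.00°) = -46.14°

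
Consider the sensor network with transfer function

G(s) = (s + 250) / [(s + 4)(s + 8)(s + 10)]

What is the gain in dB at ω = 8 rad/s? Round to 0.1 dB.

-14.3 dB

At s = jω = j8:
zero (s+250): 250 + j8 → |·| = √(250²+8²) = √62564 ≈ 250.13, ∠ = arctan(8/250) ≈ 1.83°
pole (s+4): 4 + j8 → |·| = √(4²+8²) = √80 ≈ 8.9443, ∠ = arctan(8/4) ≈ 63.43°
pole (s+8): 8 + j8 → |·| = √(8²+8²) = √128 ≈ 11.314, ∠ = arctan(8/8) ≈ 45.00°
pole (s+10): 10 + j8 → |·| = √(10²+8²) = √164 ≈ 12.806, ∠ = arctan(8/10) ≈ 38.66°
|G| = 1 · 250.13 / 1295.9 ≈ 0.19302
Gain = 20 log₁₀(0.19302) ≈ -14.29 dB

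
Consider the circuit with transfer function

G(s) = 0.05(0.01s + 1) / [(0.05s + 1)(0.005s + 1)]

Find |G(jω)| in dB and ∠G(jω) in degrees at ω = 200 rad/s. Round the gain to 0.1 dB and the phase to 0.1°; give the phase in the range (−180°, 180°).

At ω = 200 rad/s:
zero (1 + j200·0.01) = 1 + j2 → |·| ≈ 2.2361, ∠ ≈ 63.43°
pole (1 + j200·0.05) = 1 + j10 → |·| ≈ 10.05, ∠ ≈ 84.29°
pole (1 + j200·0.005) = 1 + j1 → |·| ≈ 1.4142, ∠ ≈ 45.00°
|G| = 0.05 · 2.2361 / (10.05 · 1.4142) ≈ 0.0078666
Gain = 20 log₁₀(0.0078666) ≈ -42.08 dB
∠G = (63.43°) − (84.29° + 45.00°) = -65.86°

-42.1 dB, -65.9°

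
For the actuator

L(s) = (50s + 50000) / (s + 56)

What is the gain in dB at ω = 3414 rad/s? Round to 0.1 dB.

Substitute s = j3414:
Numerator: 50(j3414) + 50000 = 50000 + j170700
Denominator: (j3414) + 56 = 56 + j3414
|N| = √(50000² + 170700²) ≈ 1.7787e+05, ∠N ≈ 73.67°
|D| = √(56² + 3414²) ≈ 3414.5, ∠D ≈ 89.06°
|L| = 1.7787e+05 / 3414.5 ≈ 52.093
Gain = 20 log₁₀(52.093) ≈ 34.34 dB

34.3 dB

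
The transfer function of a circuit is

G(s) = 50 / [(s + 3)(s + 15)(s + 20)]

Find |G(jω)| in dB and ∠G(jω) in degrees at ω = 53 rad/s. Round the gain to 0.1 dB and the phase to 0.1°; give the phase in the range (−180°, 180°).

At s = jω = j53:
pole (s+3): 3 + j53 → |·| = √(3²+53²) = √2818 ≈ 53.085, ∠ = arctan(53/3) ≈ 86.76°
pole (s+15): 15 + j53 → |·| = √(15²+53²) = √3034 ≈ 55.082, ∠ = arctan(53/15) ≈ 74.20°
pole (s+20): 20 + j53 → |·| = √(20²+53²) = √3209 ≈ 56.648, ∠ = arctan(53/20) ≈ 69.33°
|G| = 50 / 1.6564e+05 ≈ 0.00030186
Gain = 20 log₁₀(0.00030186) ≈ -70.40 dB
∠G = 0.00° − 230.29° = -230.29° ≡ 129.71° (principal value)

-70.4 dB, 129.7°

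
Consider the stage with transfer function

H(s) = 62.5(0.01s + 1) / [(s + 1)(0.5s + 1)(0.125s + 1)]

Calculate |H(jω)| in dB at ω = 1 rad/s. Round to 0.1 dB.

At ω = 1 rad/s:
zero (1 + j1·0.01) = 1 + j0.01 → |·| ≈ 1, ∠ ≈ 0.57°
pole (1 + j1·1) = 1 + j1 → |·| ≈ 1.4142, ∠ ≈ 45.00°
pole (1 + j1·0.5) = 1 + j0.5 → |·| ≈ 1.118, ∠ ≈ 26.57°
pole (1 + j1·0.125) = 1 + j0.125 → |·| ≈ 1.0078, ∠ ≈ 7.13°
|H| = 62.5 · 1 / (1.4142 · 1.118 · 1.0078) ≈ 39.224
Gain = 20 log₁₀(39.224) ≈ 31.87 dB

31.9 dB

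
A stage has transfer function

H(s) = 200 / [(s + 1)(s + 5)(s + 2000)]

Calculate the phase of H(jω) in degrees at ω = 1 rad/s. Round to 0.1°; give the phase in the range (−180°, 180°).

-56.3°

At s = jω = j1:
pole (s+1): 1 + j1 → |·| = √(1²+1²) = √2 ≈ 1.4142, ∠ = arctan(1/1) ≈ 45.00°
pole (s+5): 5 + j1 → |·| = √(5²+1²) = √26 ≈ 5.099, ∠ = arctan(1/5) ≈ 11.31°
pole (s+2000): 2000 + j1 → |·| = √(2000²+1²) = √4000001 ≈ 2000, ∠ = arctan(1/2000) ≈ 0.03°
∠H = 0.00° − 56.34° = -56.34°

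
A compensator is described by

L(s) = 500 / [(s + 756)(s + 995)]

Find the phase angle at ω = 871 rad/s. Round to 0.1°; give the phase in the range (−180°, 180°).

-90.2°

At s = jω = j871:
pole (s+756): 756 + j871 → |·| = √(756²+871²) = √1330177 ≈ 1153.3, ∠ = arctan(871/756) ≈ 49.04°
pole (s+995): 995 + j871 → |·| = √(995²+871²) = √1748666 ≈ 1322.4, ∠ = arctan(871/995) ≈ 41.20°
∠L = 0.00° − 90.24° = -90.24°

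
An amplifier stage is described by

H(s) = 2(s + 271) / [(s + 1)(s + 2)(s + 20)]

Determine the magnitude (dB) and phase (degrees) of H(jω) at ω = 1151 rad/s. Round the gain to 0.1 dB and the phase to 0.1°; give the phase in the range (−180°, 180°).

At s = jω = j1151:
zero (s+271): 271 + j1151 → |·| = √(271²+1151²) = √1398242 ≈ 1182.5, ∠ = arctan(1151/271) ≈ 76.75°
pole (s+1): 1 + j1151 → |·| = √(1²+1151²) = √1324802 ≈ 1151, ∠ = arctan(1151/1) ≈ 89.95°
pole (s+2): 2 + j1151 → |·| = √(2²+1151²) = √1324805 ≈ 1151, ∠ = arctan(1151/2) ≈ 89.90°
pole (s+20): 20 + j1151 → |·| = √(20²+1151²) = √1325201 ≈ 1151.2, ∠ = arctan(1151/20) ≈ 89.00°
|H| = 2 · 1182.5 / 1.5251e+09 ≈ 1.5507e-06
Gain = 20 log₁₀(1.5507e-06) ≈ -116.19 dB
∠H = 76.75° − 268.85° = -192.10° ≡ 167.90° (principal value)

-116.2 dB, 167.9°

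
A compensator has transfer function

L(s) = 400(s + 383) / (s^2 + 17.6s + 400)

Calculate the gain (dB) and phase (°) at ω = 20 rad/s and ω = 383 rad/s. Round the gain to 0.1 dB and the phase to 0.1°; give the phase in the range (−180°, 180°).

ω = 20: 52.8 dB, -87.0°; ω = 383: 3.4 dB, -132.4°

At s = jω = j20:
zero (s+383): 383 + j20 → |·| = √(383²+20²) = √147089 ≈ 383.52, ∠ = arctan(20/383) ≈ 2.99°
quadratic: (j20)² + 17.6·j20 + 400 = 0 + j352 → |·| ≈ 352, ∠ ≈ 90.00°
|L| = 400 · 383.52 / 352 ≈ 435.82
Gain = 20 log₁₀(435.82) ≈ 52.79 dB
∠L = 2.99° − 90.00° = -87.01°

At s = jω = j383:
zero (s+383): 383 + j383 → |·| = √(383²+383²) = √293378 ≈ 541.64, ∠ = arctan(383/383) ≈ 45.00°
quadratic: (j383)² + 17.6·j383 + 400 = -146289 + j6740.8 → |·| ≈ 1.4644e+05, ∠ ≈ 177.36°
|L| = 400 · 541.64 / 1.4644e+05 ≈ 1.4795
Gain = 20 log₁₀(1.4795) ≈ 3.40 dB
∠L = 45.00° − 177.36° = -132.36°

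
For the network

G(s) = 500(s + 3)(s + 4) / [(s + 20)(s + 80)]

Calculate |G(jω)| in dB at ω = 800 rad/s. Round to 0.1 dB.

At s = jω = j800:
zero (s+3): 3 + j800 → |·| = √(3²+800²) = √640009 ≈ 800.01, ∠ = arctan(800/3) ≈ 89.79°
zero (s+4): 4 + j800 → |·| = √(4²+800²) = √640016 ≈ 800.01, ∠ = arctan(800/4) ≈ 89.71°
pole (s+20): 20 + j800 → |·| = √(20²+800²) = √640400 ≈ 800.25, ∠ = arctan(800/20) ≈ 88.57°
pole (s+80): 80 + j800 → |·| = √(80²+800²) = √646400 ≈ 803.99, ∠ = arctan(800/80) ≈ 84.29°
|G| = 500 · 6.4002e+05 / 6.4339e+05 ≈ 497.38
Gain = 20 log₁₀(497.38) ≈ 53.93 dB

53.9 dB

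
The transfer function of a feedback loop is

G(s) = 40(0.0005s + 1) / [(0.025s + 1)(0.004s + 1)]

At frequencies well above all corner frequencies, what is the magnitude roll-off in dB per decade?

-20 dB/decade

Each pole contributes −20 dB/decade at high frequency; each zero contributes +20 dB/decade.
Net: 1 zero(s) − 2 pole(s) → -20 dB/decade.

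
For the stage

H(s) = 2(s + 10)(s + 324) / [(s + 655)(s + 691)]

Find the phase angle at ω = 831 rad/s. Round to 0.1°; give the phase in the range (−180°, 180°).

At s = jω = j831:
zero (s+10): 10 + j831 → |·| = √(10²+831²) = √690661 ≈ 831.06, ∠ = arctan(831/10) ≈ 89.31°
zero (s+324): 324 + j831 → |·| = √(324²+831²) = √795537 ≈ 891.93, ∠ = arctan(831/324) ≈ 68.70°
pole (s+655): 655 + j831 → |·| = √(655²+831²) = √1119586 ≈ 1058.1, ∠ = arctan(831/655) ≈ 51.75°
pole (s+691): 691 + j831 → |·| = √(691²+831²) = √1168042 ≈ 1080.8, ∠ = arctan(831/691) ≈ 50.26°
∠H = 158.01° − 102.01° = 56.00°

56.0°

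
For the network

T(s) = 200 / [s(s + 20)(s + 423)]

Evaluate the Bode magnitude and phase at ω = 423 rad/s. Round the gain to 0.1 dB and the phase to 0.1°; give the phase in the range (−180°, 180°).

At s = jω = j423:
pole (s+20): 20 + j423 → |·| = √(20²+423²) = √179329 ≈ 423.47, ∠ = arctan(423/20) ≈ 87.29°
pole (s+423): 423 + j423 → |·| = √(423²+423²) = √357858 ≈ 598.21, ∠ = arctan(423/423) ≈ 45.00°
pole at origin: |s| = 423, ∠ = 90.00° (in denominator)
|T| = 200 / 1.0716e+08 ≈ 1.8664e-06
Gain = 20 log₁₀(1.8664e-06) ≈ -114.58 dB
∠T = 0.00° − 222.29° = -222.29° ≡ 137.71° (principal value)

-114.6 dB, 137.7°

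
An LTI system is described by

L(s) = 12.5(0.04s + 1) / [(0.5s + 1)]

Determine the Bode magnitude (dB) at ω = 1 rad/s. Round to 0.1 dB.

21.0 dB

At ω = 1 rad/s:
zero (1 + j1·0.04) = 1 + j0.04 → |·| ≈ 1.0008, ∠ ≈ 2.29°
pole (1 + j1·0.5) = 1 + j0.5 → |·| ≈ 1.118, ∠ ≈ 26.57°
|L| = 12.5 · 1.0008 / (1.118) ≈ 11.19
Gain = 20 log₁₀(11.19) ≈ 20.98 dB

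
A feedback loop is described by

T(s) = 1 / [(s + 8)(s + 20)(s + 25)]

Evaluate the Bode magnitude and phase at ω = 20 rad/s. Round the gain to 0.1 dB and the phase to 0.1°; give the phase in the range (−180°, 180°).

At s = jω = j20:
pole (s+8): 8 + j20 → |·| = √(8²+20²) = √464 ≈ 21.541, ∠ = arctan(20/8) ≈ 68.20°
pole (s+20): 20 + j20 → |·| = √(20²+20²) = √800 ≈ 28.284, ∠ = arctan(20/20) ≈ 45.00°
pole (s+25): 25 + j20 → |·| = √(25²+20²) = √1025 ≈ 32.016, ∠ = arctan(20/25) ≈ 38.66°
|T| = 1 / 19506 ≈ 5.1266e-05
Gain = 20 log₁₀(5.1266e-05) ≈ -85.80 dB
∠T = 0.00° − 151.86° = -151.86°

-85.8 dB, -151.9°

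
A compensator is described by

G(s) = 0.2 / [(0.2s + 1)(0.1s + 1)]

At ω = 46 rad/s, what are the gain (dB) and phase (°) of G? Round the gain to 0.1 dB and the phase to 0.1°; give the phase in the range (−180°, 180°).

-46.8 dB, -161.5°

At ω = 46 rad/s:
pole (1 + j46·0.2) = 1 + j9.2 → |·| ≈ 9.2542, ∠ ≈ 83.80°
pole (1 + j46·0.1) = 1 + j4.6 → |·| ≈ 4.7074, ∠ ≈ 77.74°
|G| = 0.2 · 1 / (9.2542 · 4.7074) ≈ 0.004591
Gain = 20 log₁₀(0.004591) ≈ -46.76 dB
∠G = (0°) − (83.80° + 77.74°) = -161.54°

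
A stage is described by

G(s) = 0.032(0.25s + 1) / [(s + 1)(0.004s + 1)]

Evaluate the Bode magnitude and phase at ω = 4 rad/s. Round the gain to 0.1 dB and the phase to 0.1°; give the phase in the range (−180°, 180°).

At ω = 4 rad/s:
zero (1 + j4·0.25) = 1 + j1 → |·| ≈ 1.4142, ∠ ≈ 45.00°
pole (1 + j4·1) = 1 + j4 → |·| ≈ 4.1231, ∠ ≈ 75.96°
pole (1 + j4·0.004) = 1 + j0.016 → |·| ≈ 1.0001, ∠ ≈ 0.92°
|G| = 0.032 · 1.4142 / (4.1231 · 1.0001) ≈ 0.010975
Gain = 20 log₁₀(0.010975) ≈ -39.19 dB
∠G = (45.00°) − (75.96° + 0.92°) = -31.88°

-39.2 dB, -31.9°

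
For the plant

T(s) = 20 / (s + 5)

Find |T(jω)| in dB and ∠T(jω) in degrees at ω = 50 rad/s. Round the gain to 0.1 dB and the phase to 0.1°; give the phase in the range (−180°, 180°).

At s = jω = j50:
pole (s+5): 5 + j50 → |·| = √(5²+50²) = √2525 ≈ 50.249, ∠ = arctan(50/5) ≈ 84.29°
|T| = 20 / 50.249 ≈ 0.39802
Gain = 20 log₁₀(0.39802) ≈ -8.00 dB
∠T = 0.00° − 84.29° = -84.29°

-8.0 dB, -84.3°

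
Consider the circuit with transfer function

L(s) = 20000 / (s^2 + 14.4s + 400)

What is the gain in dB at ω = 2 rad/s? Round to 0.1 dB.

34.0 dB

At s = jω = j2:
quadratic: (j2)² + 14.4·j2 + 400 = 396 + j28.8 → |·| ≈ 397.05, ∠ ≈ 4.16°
|L| = 20000 / 397.05 ≈ 50.371
Gain = 20 log₁₀(50.371) ≈ 34.04 dB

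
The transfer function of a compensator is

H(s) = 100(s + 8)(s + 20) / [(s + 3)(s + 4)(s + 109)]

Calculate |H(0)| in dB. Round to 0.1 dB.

21.8 dB

H(0) = 100·8·20 / (3·4·109) ≈ 12.232
20 log₁₀(12.232) ≈ 21.75 dB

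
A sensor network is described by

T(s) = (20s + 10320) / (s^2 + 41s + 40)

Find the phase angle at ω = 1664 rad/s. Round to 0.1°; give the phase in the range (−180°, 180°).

-105.8°

Substitute s = j1664:
Numerator: 20(j1664) + 10320 = 10320 + j33280
Denominator: (j1664)^2 + 41(j1664) + 40 = -2768856 + j68224
|N| = √(10320² + 33280²) ≈ 34843, ∠N ≈ 72.77°
|D| = √(2768856² + 68224²) ≈ 2.7697e+06, ∠D ≈ 178.59°
∠T = 72.77° − 178.59° = -105.82°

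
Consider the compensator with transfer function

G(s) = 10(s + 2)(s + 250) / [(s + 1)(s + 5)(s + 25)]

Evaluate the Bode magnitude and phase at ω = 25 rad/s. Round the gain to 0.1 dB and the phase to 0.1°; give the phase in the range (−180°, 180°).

8.9 dB, -120.3°

At s = jω = j25:
zero (s+2): 2 + j25 → |·| = √(2²+25²) = √629 ≈ 25.08, ∠ = arctan(25/2) ≈ 85.43°
zero (s+250): 250 + j25 → |·| = √(250²+25²) = √63125 ≈ 251.25, ∠ = arctan(25/250) ≈ 5.71°
pole (s+1): 1 + j25 → |·| = √(1²+25²) = √626 ≈ 25.02, ∠ = arctan(25/1) ≈ 87.71°
pole (s+5): 5 + j25 → |·| = √(5²+25²) = √650 ≈ 25.495, ∠ = arctan(25/5) ≈ 78.69°
pole (s+25): 25 + j25 → |·| = √(25²+25²) = √1250 ≈ 35.355, ∠ = arctan(25/25) ≈ 45.00°
|G| = 10 · 6301.3 / 22552 ≈ 2.7941
Gain = 20 log₁₀(2.7941) ≈ 8.92 dB
∠G = 91.14° − 211.40° = -120.26°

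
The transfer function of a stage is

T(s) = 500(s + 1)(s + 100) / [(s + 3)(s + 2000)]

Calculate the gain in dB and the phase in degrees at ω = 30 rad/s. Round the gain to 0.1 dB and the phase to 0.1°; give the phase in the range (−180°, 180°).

At s = jω = j30:
zero (s+1): 1 + j30 → |·| = √(1²+30²) = √901 ≈ 30.017, ∠ = arctan(30/1) ≈ 88.09°
zero (s+100): 100 + j30 → |·| = √(100²+30²) = √10900 ≈ 104.4, ∠ = arctan(30/100) ≈ 16.70°
pole (s+3): 3 + j30 → |·| = √(3²+30²) = √909 ≈ 30.15, ∠ = arctan(30/3) ≈ 84.29°
pole (s+2000): 2000 + j30 → |·| = √(2000²+30²) = √4000900 ≈ 2000.2, ∠ = arctan(30/2000) ≈ 0.86°
|T| = 500 · 3133.8 / 60306 ≈ 25.982
Gain = 20 log₁₀(25.982) ≈ 28.29 dB
∠T = 104.79° − 85.15° = 19.64°

28.3 dB, 19.6°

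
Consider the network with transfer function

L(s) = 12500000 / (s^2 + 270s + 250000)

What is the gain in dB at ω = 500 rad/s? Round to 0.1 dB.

39.3 dB

At s = jω = j500:
quadratic: (j500)² + 270·j500 + 250000 = 0 + j135000 → |·| ≈ 1.35e+05, ∠ ≈ 90.00°
|L| = 12500000 / 1.35e+05 ≈ 92.593
Gain = 20 log₁₀(92.593) ≈ 39.33 dB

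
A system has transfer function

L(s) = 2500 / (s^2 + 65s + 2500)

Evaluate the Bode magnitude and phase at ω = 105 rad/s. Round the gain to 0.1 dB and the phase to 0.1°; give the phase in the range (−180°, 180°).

At s = jω = j105:
quadratic: (j105)² + 65·j105 + 2500 = -8525 + j6825 → |·| ≈ 10920, ∠ ≈ 141.32°
|L| = 2500 / 10920 ≈ 0.22894
Gain = 20 log₁₀(0.22894) ≈ -12.81 dB
∠L = 0.00° − 141.32° = -141.32°

-12.8 dB, -141.3°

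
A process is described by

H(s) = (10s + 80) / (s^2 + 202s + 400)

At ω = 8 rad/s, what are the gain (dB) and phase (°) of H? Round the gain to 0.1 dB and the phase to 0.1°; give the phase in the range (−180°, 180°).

Substitute s = j8:
Numerator: 10(j8) + 80 = 80 + j80
Denominator: (j8)^2 + 202(j8) + 400 = 336 + j1616
|N| = √(80² + 80²) ≈ 113.14, ∠N ≈ 45.00°
|D| = √(336² + 1616²) ≈ 1650.6, ∠D ≈ 78.25°
|H| = 113.14 / 1650.6 ≈ 0.068545
Gain = 20 log₁₀(0.068545) ≈ -23.28 dB
∠H = 45.00° − 78.25° = -33.25°

-23.3 dB, -33.3°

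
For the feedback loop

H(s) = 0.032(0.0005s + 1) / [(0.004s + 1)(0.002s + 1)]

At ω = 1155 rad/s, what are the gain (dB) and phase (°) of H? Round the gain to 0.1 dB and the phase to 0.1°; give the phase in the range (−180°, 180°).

At ω = 1155 rad/s:
zero (1 + j1155·0.0005) = 1 + j0.5775 → |·| ≈ 1.1548, ∠ ≈ 30.01°
pole (1 + j1155·0.004) = 1 + j4.62 → |·| ≈ 4.727, ∠ ≈ 77.79°
pole (1 + j1155·0.002) = 1 + j2.31 → |·| ≈ 2.5172, ∠ ≈ 66.59°
|H| = 0.032 · 1.1548 / (4.727 · 2.5172) ≈ 0.0031057
Gain = 20 log₁₀(0.0031057) ≈ -50.16 dB
∠H = (30.01°) − (77.79° + 66.59°) = -114.37°

-50.2 dB, -114.4°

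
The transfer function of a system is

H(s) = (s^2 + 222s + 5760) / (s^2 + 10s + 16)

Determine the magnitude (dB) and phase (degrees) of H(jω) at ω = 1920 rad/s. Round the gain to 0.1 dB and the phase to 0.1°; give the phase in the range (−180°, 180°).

0.0 dB, -6.3°

Substitute s = j1920:
Numerator: (j1920)^2 + 222(j1920) + 5760 = -3680640 + j426240
Denominator: (j1920)^2 + 10(j1920) + 16 = -3686384 + j19200
|N| = √(3680640² + 426240²) ≈ 3.7052e+06, ∠N ≈ 173.39°
|D| = √(3686384² + 19200²) ≈ 3.6864e+06, ∠D ≈ 179.70°
|H| = 3.7052e+06 / 3.6864e+06 ≈ 1.0051
Gain = 20 log₁₀(1.0051) ≈ 0.04 dB
∠H = 173.39° − 179.70° = -6.31°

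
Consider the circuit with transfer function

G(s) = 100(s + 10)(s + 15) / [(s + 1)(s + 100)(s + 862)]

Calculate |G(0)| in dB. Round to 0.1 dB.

-15.2 dB

G(0) = 100·10·15 / (1·100·862) ≈ 0.17401
20 log₁₀(0.17401) ≈ -15.19 dB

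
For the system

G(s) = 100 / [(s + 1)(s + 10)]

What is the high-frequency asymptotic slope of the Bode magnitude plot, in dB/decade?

-40 dB/decade

Each pole contributes −20 dB/decade at high frequency; each zero contributes +20 dB/decade.
Net: 0 zero(s) − 2 pole(s) → -40 dB/decade.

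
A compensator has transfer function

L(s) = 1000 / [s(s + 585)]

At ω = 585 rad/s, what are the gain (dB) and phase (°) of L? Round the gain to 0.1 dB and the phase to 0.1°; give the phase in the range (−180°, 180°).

At s = jω = j585:
pole (s+585): 585 + j585 → |·| = √(585²+585²) = √684450 ≈ 827.31, ∠ = arctan(585/585) ≈ 45.00°
pole at origin: |s| = 585, ∠ = 90.00° (in denominator)
|L| = 1000 / 4.8398e+05 ≈ 0.0020662
Gain = 20 log₁₀(0.0020662) ≈ -53.70 dB
∠L = 0.00° − 135.00° = -135.00°

-53.7 dB, -135.0°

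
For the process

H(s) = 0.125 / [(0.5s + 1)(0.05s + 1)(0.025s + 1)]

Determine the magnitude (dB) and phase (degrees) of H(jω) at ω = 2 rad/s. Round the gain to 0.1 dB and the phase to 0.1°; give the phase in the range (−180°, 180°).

-21.1 dB, -53.6°

At ω = 2 rad/s:
pole (1 + j2·0.5) = 1 + j1 → |·| ≈ 1.4142, ∠ ≈ 45.00°
pole (1 + j2·0.05) = 1 + j0.1 → |·| ≈ 1.005, ∠ ≈ 5.71°
pole (1 + j2·0.025) = 1 + j0.05 → |·| ≈ 1.0012, ∠ ≈ 2.86°
|H| = 0.125 · 1 / (1.4142 · 1.005 · 1.0012) ≈ 0.087844
Gain = 20 log₁₀(0.087844) ≈ -21.13 dB
∠H = (0°) − (45.00° + 5.71° + 2.86°) = -53.57°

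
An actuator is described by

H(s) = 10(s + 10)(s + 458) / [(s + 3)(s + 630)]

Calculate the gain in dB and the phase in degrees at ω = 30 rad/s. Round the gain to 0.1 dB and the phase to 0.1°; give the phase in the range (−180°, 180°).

17.7 dB, -11.7°

At s = jω = j30:
zero (s+10): 10 + j30 → |·| = √(10²+30²) = √1000 ≈ 31.623, ∠ = arctan(30/10) ≈ 71.57°
zero (s+458): 458 + j30 → |·| = √(458²+30²) = √210664 ≈ 458.98, ∠ = arctan(30/458) ≈ 3.75°
pole (s+3): 3 + j30 → |·| = √(3²+30²) = √909 ≈ 30.15, ∠ = arctan(30/3) ≈ 84.29°
pole (s+630): 630 + j30 → |·| = √(630²+30²) = √397800 ≈ 630.71, ∠ = arctan(30/630) ≈ 2.73°
|H| = 10 · 14514 / 19016 ≈ 7.6325
Gain = 20 log₁₀(7.6325) ≈ 17.65 dB
∠H = 75.32° − 87.02° = -11.70°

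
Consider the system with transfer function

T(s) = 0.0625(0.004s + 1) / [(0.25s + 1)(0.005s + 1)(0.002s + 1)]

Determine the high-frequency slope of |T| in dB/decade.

-40 dB/decade

Each pole contributes −20 dB/decade at high frequency; each zero contributes +20 dB/decade.
Net: 1 zero(s) − 3 pole(s) → -40 dB/decade.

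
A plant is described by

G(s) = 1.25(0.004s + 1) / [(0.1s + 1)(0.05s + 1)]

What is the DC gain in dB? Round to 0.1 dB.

1.9 dB

G(0) = 1.25 · 1 / 1 = 1.25
20 log₁₀(1.25) ≈ 1.94 dB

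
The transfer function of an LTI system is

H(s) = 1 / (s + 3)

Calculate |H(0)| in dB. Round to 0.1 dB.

-9.5 dB

H(0) = 1 / 3 ≈ 0.33333
20 log₁₀(0.33333) ≈ -9.54 dB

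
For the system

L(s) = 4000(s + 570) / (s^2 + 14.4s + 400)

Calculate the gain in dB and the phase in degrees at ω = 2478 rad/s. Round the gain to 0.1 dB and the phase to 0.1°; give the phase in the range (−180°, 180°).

4.4 dB, -102.6°

At s = jω = j2478:
zero (s+570): 570 + j2478 → |·| = √(570²+2478²) = √6465384 ≈ 2542.7, ∠ = arctan(2478/570) ≈ 77.05°
quadratic: (j2478)² + 14.4·j2478 + 400 = -6140084 + j35683.2 → |·| ≈ 6.1402e+06, ∠ ≈ 179.67°
|L| = 4000 · 2542.7 / 6.1402e+06 ≈ 1.6564
Gain = 20 log₁₀(1.6564) ≈ 4.38 dB
∠L = 77.05° − 179.67° = -102.62°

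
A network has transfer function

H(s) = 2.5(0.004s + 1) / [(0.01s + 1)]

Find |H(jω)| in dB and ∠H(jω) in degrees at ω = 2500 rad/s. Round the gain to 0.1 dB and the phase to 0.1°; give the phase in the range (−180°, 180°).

0.0 dB, -3.4°

At ω = 2500 rad/s:
zero (1 + j2500·0.004) = 1 + j10 → |·| ≈ 10.05, ∠ ≈ 84.29°
pole (1 + j2500·0.01) = 1 + j25 → |·| ≈ 25.02, ∠ ≈ 87.71°
|H| = 2.5 · 10.05 / (25.02) ≈ 1.0042
Gain = 20 log₁₀(1.0042) ≈ 0.04 dB
∠H = (84.29°) − (87.71°) = -3.42°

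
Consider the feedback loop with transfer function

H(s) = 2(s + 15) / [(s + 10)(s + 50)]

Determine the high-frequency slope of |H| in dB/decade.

Each pole contributes −20 dB/decade at high frequency; each zero contributes +20 dB/decade.
Net: 1 zero(s) − 2 pole(s) → -20 dB/decade.

-20 dB/decade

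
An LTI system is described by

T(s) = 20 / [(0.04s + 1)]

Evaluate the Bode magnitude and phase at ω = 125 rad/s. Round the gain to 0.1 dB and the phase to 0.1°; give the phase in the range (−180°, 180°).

11.9 dB, -78.7°

At ω = 125 rad/s:
pole (1 + j125·0.04) = 1 + j5 → |·| ≈ 5.099, ∠ ≈ 78.69°
|T| = 20 · 1 / (5.099) ≈ 3.9223
Gain = 20 log₁₀(3.9223) ≈ 11.87 dB
∠T = (0°) − (78.69°) = -78.69°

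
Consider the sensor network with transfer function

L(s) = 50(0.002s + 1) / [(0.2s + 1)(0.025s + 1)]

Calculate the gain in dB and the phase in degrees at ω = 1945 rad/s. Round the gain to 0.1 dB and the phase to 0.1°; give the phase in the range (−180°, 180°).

At ω = 1945 rad/s:
zero (1 + j1945·0.002) = 1 + j3.89 → |·| ≈ 4.0165, ∠ ≈ 75.58°
pole (1 + j1945·0.2) = 1 + j389 → |·| ≈ 389, ∠ ≈ 89.85°
pole (1 + j1945·0.025) = 1 + j48.625 → |·| ≈ 48.635, ∠ ≈ 88.82°
|L| = 50 · 4.0165 / (389 · 48.635) ≈ 0.010615
Gain = 20 log₁₀(0.010615) ≈ -39.48 dB
∠L = (75.58°) − (89.85° + 88.82°) = -103.09°

-39.5 dB, -103.1°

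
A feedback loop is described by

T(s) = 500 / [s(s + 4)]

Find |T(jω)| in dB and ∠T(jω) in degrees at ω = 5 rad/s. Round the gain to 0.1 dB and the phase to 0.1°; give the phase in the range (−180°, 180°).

23.9 dB, -141.3°

At s = jω = j5:
pole (s+4): 4 + j5 → |·| = √(4²+5²) = √41 ≈ 6.4031, ∠ = arctan(5/4) ≈ 51.34°
pole at origin: |s| = 5, ∠ = 90.00° (in denominator)
|T| = 500 / 32.016 ≈ 15.617
Gain = 20 log₁₀(15.617) ≈ 23.87 dB
∠T = 0.00° − 141.34° = -141.34°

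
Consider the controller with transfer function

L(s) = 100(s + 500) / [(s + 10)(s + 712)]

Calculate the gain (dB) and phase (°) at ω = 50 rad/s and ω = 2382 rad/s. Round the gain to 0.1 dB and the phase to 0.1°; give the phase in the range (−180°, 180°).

ω = 50: 2.8 dB, -77.0°; ω = 2382: -27.7 dB, -85.0°

At s = jω = j50:
zero (s+500): 500 + j50 → |·| = √(500²+50²) = √252500 ≈ 502.49, ∠ = arctan(50/500) ≈ 5.71°
pole (s+10): 10 + j50 → |·| = √(10²+50²) = √2600 ≈ 50.99, ∠ = arctan(50/10) ≈ 78.69°
pole (s+712): 712 + j50 → |·| = √(712²+50²) = √509444 ≈ 713.75, ∠ = arctan(50/712) ≈ 4.02°
|L| = 100 · 502.49 / 36394 ≈ 1.3807
Gain = 20 log₁₀(1.3807) ≈ 2.80 dB
∠L = 5.71° − 82.71° = -77.00°

At s = jω = j2382:
zero (s+500): 500 + j2382 → |·| = √(500²+2382²) = √5923924 ≈ 2433.9, ∠ = arctan(2382/500) ≈ 78.15°
pole (s+10): 10 + j2382 → |·| = √(10²+2382²) = √5674024 ≈ 2382, ∠ = arctan(2382/10) ≈ 89.76°
pole (s+712): 712 + j2382 → |·| = √(712²+2382²) = √6180868 ≈ 2486.1, ∠ = arctan(2382/712) ≈ 73.36°
|L| = 100 · 2433.9 / 5.9219e+06 ≈ 0.0411
Gain = 20 log₁₀(0.0411) ≈ -27.72 dB
∠L = 78.15° − 163.12° = -84.97°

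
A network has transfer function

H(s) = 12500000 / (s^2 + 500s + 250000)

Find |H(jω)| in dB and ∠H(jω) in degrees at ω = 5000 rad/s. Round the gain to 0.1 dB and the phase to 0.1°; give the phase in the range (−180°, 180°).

-6.0 dB, -174.2°

At s = jω = j5000:
quadratic: (j5000)² + 500·j5000 + 250000 = -24750000 + j2500000 → |·| ≈ 2.4876e+07, ∠ ≈ 174.23°
|H| = 12500000 / 2.4876e+07 ≈ 0.50249
Gain = 20 log₁₀(0.50249) ≈ -5.98 dB
∠H = 0.00° − 174.23° = -174.23°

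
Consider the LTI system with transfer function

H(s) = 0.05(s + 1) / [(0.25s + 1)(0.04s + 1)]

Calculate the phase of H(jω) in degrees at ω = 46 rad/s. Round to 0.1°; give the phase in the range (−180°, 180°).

At ω = 46 rad/s:
zero (1 + j46·1) = 1 + j46 → |·| ≈ 46.011, ∠ ≈ 88.75°
pole (1 + j46·0.25) = 1 + j11.5 → |·| ≈ 11.543, ∠ ≈ 85.03°
pole (1 + j46·0.04) = 1 + j1.84 → |·| ≈ 2.0942, ∠ ≈ 61.48°
∠H = (88.75°) − (85.03° + 61.48°) = -57.76°

-57.8°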